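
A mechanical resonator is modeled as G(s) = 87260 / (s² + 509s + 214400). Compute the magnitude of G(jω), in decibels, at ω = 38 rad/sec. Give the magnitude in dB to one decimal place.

|(j38)² + 509(j38) + 214400| = |2.1296e+05 + j19342| = 2.138e+05
|G(j38)| = 87260 / 2.138e+05 = 0.40808
20 log₁₀(0.40808) = -7.79 dB

-7.8 dB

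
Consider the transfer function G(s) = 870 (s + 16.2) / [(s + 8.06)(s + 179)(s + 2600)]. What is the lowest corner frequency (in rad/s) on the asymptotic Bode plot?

Break frequencies occur at each pole and zero magnitude: 8.06 rad/s, 16.2 rad/s, 179 rad/s, 2600 rad/s.
The lowest is 8.06 rad/s.

8.06 rad/s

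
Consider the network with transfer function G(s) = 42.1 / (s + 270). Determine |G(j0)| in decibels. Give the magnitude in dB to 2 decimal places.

-16.14 dB

G(0) = 42.1 / 270 = 0.15593
20 log₁₀(0.15593) = -16.142 dB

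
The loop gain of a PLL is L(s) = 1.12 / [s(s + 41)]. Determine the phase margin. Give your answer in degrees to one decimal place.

90.0°

Gain crossover: |L(jω)| = 1 at ω ≈ 0.0273 rad/s.
∠L(j0.0273) = −90° − arctan(0.0273/41) ≈ -90.04°
PM = 180° + (-90.04°) = 89.96°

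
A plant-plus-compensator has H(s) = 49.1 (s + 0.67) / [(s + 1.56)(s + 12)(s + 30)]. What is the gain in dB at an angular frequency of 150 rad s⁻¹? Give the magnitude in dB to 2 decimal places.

|j150 + 0.67| = √(150² + 0.67²) = 150
|j150 + 1.56| = √(150² + 1.56²) = 150
|j150 + 12| = √(150² + 12²) = 150.5
|j150 + 30| = √(150² + 30²) = 153
|H(j150)| = 49.1 × 150 / (150 × 150.5 × 153) = 0.0021329
20 log₁₀(0.0021329) = -53.420 dB

-53.42 dB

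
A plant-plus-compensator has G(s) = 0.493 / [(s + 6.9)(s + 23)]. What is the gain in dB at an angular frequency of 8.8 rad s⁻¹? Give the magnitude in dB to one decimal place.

|j8.8 + 6.9| = √(8.8² + 6.9²) = 11.18
|j8.8 + 23| = √(8.8² + 23²) = 24.63
|G(j8.8)| = 0.493 / (11.18 × 24.63) = 0.0017902
20 log₁₀(0.0017902) = -54.94 dB

-54.9 dB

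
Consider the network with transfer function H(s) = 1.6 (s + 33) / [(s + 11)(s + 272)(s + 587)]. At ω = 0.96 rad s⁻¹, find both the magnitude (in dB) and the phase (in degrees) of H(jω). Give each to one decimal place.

|H| = -90.5 dB, ∠H = -3.6 deg

|j0.96 + 33| = √(0.96² + 33²) = 33.01
|j0.96 + 11| = √(0.96² + 11²) = 11.04
|j0.96 + 272| = √(0.96² + 272²) = 272
|j0.96 + 587| = √(0.96² + 587²) = 587
|H(j0.96)| = 1.6 × 33.01 / (11.04 × 272 × 587) = 2.9962e-05
20 log₁₀(2.9962e-05) = -90.47 dB
∠(j0.96 + 33) = arctan(0.96/33) = 1.67°
∠(j0.96 + 11) = arctan(0.96/11) = 4.99°
∠(j0.96 + 272) = arctan(0.96/272) = 0.20°
∠(j0.96 + 587) = arctan(0.96/587) = 0.09°
∠H(j0.96) = 1.67° − (4.99° + 0.20° + 0.09°) = -3.62°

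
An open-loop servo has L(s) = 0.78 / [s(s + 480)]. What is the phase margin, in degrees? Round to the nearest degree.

Gain crossover: |L(jω)| = 1 at ω ≈ 0.00162 rad/s.
∠L(j0.00162) = −90° − arctan(0.00162/480) ≈ -90.00°
PM = 180° + (-90.00°) = 90.00°

90°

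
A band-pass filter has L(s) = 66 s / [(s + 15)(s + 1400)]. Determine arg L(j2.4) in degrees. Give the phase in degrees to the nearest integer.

81°

∠(j2.4) = 90.00°
∠(j2.4 + 15) = arctan(2.4/15) = 9.09°
∠(j2.4 + 1400) = arctan(2.4/1400) = 0.10°
∠L(j2.4) = 90.00° − (9.09° + 0.10°) = 80.81°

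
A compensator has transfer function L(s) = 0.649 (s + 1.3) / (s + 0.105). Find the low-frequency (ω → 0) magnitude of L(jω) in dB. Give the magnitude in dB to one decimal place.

18.1 dB

L(0) = 0.649 × 1.3 / 0.105 = 8.0352
20 log₁₀(8.0352) = 18.10 dB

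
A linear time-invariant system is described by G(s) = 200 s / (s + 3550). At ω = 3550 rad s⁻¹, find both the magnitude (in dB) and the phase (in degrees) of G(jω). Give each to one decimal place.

|j3550| = 3550
|j3550 + 3550| = √(3550² + 3550²) = 5020
|G(j3550)| = 200 × 3550 / 5020 = 141.42
20 log₁₀(141.42) = 43.01 dB
∠(j3550) = 90.00°
∠(j3550 + 3550) = arctan(3550/3550) = 45.00°
∠G(j3550) = 90.00° − 45.00° = 45.00°

|G| = 43.0 dB, ∠G = 45.0°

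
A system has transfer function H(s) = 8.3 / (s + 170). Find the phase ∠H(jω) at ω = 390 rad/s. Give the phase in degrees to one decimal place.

∠(j390 + 170) = arctan(390/170) = 66.45°
∠H(j390) = −66.45° = -66.45°

-66.4°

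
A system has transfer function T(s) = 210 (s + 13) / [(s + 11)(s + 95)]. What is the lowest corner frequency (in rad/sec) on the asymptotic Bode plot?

11 rad/sec

Break frequencies occur at each pole and zero magnitude: 11 rad/sec, 13 rad/sec, 95 rad/sec.
The lowest is 11 rad/sec.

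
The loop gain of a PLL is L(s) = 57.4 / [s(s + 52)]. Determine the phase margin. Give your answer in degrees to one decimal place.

Gain crossover: |L(jω)| = 1 at ω ≈ 1.1 rad/sec.
∠L(j1.1) = −90° − arctan(1.1/52) ≈ -91.22°
PM = 180° + (-91.22°) = 88.78°

88.8 deg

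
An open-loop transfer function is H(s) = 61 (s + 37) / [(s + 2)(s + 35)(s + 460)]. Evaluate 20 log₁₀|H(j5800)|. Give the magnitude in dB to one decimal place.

-114.9 dB

|j5800 + 37| = √(5800² + 37²) = 5800
|j5800 + 2| = √(5800² + 2²) = 5800
|j5800 + 35| = √(5800² + 35²) = 5800
|j5800 + 460| = √(5800² + 460²) = 5818
|H(j5800)| = 61 × 5800 / (5800 × 5800 × 5818) = 1.8076e-06
20 log₁₀(1.8076e-06) = -114.86 dB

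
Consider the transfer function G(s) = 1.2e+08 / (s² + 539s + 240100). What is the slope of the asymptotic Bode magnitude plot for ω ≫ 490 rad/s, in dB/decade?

With 0 zeros and 2 poles, the high-frequency asymptotic slope is 20 × (0 − 2) = -40 dB/decade.

-40 dB/decade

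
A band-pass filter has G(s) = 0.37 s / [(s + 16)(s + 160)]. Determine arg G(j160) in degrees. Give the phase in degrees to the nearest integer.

-39°

∠(j160) = 90.00°
∠(j160 + 16) = arctan(160/16) = 84.29°
∠(j160 + 160) = arctan(160/160) = 45.00°
∠G(j160) = 90.00° − (84.29° + 45.00°) = -39.29°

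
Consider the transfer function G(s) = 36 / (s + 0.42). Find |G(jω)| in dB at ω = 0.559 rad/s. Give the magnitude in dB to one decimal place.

34.2 dB

|j0.559 + 0.42| = √(0.559² + 0.42²) = 0.6992
|G(j0.559)| = 36 / 0.6992 = 51.487
20 log₁₀(51.487) = 34.23 dB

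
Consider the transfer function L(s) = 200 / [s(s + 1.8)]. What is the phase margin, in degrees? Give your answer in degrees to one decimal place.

Gain crossover: |L(jω)| = 1 at ω ≈ 14.1 rad s⁻¹.
∠L(j14.1) = −90° − arctan(14.1/1.8) ≈ -172.72°
PM = 180° + (-172.72°) = 7.28°

7.3°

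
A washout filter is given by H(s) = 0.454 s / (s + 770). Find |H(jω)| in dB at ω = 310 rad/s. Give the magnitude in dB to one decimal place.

|j310| = 310
|j310 + 770| = √(310² + 770²) = 830.1
|H(j310)| = 0.454 × 310 / 830.1 = 0.16955
20 log₁₀(0.16955) = -15.41 dB

-15.4 dB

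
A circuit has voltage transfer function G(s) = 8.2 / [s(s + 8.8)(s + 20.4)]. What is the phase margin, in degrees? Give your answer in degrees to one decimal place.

89.6°

Gain crossover: |G(jω)| = 1 at ω ≈ 0.0457 rad/s.
∠G(j0.0457) = −90° − arctan(0.0457/8.8) − arctan(0.0457/20.4) ≈ -90.43°
PM = 180° + (-90.43°) = 89.57°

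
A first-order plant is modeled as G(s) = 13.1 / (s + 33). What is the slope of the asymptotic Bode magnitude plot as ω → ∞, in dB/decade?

-20 dB/decade

With 0 zeros and 1 pole, the high-frequency asymptotic slope is 20 × (0 − 1) = -20 dB/decade.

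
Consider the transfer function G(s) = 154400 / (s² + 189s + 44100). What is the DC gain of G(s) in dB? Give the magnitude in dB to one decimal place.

10.9 dB

G(0) = 154400 / 44100 = 3.5011
20 log₁₀(3.5011) = 10.88 dB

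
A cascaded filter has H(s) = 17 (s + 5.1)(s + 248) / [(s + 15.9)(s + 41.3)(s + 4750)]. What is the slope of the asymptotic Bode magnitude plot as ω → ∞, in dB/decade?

-20 dB/decade

With 2 zeros and 3 poles, the high-frequency asymptotic slope is 20 × (2 − 3) = -20 dB/decade.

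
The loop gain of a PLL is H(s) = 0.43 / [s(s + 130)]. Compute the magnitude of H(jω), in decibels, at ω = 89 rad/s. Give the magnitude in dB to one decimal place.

|j89 + 130| = √(89² + 130²) = 157.5
|j89| = 89
|H(j89)| = 0.43 / (157.5 × 89) = 3.0667e-05
20 log₁₀(3.0667e-05) = -90.27 dB

-90.3 dB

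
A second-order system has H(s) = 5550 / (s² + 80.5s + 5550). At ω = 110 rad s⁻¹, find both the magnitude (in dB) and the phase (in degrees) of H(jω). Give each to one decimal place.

|(j110)² + 80.5(j110) + 5550| = |-6550 + j8855| = 1.101e+04
|H(j110)| = 5550 / 1.101e+04 = 0.50389
20 log₁₀(0.50389) = -5.95 dB
∠[(j110)² + 80.5(j110) + 5550] = ∠[-6550 + j8855] = 126.49°
∠H(j110) = −126.49° = -126.49°

|H| = -6.0 dB, ∠H = -126.5 deg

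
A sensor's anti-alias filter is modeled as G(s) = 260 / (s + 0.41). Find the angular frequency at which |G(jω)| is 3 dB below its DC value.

0.41 rad/s

For a single-pole low-pass, the −3 dB point is at the pole: ω = 0.41 rad/s.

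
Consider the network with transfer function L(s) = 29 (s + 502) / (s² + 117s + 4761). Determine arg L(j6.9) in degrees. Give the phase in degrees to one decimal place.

∠(j6.9 + 502) = arctan(6.9/502) = 0.79°
∠[(j6.9)² + 117(j6.9) + 4761] = ∠[4713.4 + j807.3] = 9.72°
∠L(j6.9) = 0.79° − 9.72° = -8.93°

-8.9°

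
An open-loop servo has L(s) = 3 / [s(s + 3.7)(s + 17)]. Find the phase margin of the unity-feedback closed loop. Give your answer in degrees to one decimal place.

Gain crossover: |L(jω)| = 1 at ω ≈ 0.0477 rad/s.
∠L(j0.0477) = −90° − arctan(0.0477/3.7) − arctan(0.0477/17) ≈ -90.90°
PM = 180° + (-90.90°) = 89.10°

89.1°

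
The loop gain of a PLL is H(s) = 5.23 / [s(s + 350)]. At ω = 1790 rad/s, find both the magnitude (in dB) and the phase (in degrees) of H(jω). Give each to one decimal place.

|H| = -115.9 dB, ∠H = -168.9°

|j1790 + 350| = √(1790² + 350²) = 1824
|j1790| = 1790
|H(j1790)| = 5.23 / (1824 × 1790) = 1.6019e-06
20 log₁₀(1.6019e-06) = -115.91 dB
∠(j1790 + 350) = arctan(1790/350) = 78.94°
∠(j1790) = 90.00°
∠H(j1790) = − (78.94° + 90.00°) = -168.94°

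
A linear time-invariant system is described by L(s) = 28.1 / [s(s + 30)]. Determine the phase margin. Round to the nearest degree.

88 deg

Gain crossover: |L(jω)| = 1 at ω ≈ 0.936 rad/s.
∠L(j0.936) = −90° − arctan(0.936/30) ≈ -91.79°
PM = 180° + (-91.79°) = 88.21°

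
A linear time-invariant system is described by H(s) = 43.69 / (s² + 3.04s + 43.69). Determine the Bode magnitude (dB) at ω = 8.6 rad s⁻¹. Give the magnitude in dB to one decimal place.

|(j8.6)² + 3.04(j8.6) + 43.69| = |-30.27 + j26.144| = 40
|H(j8.6)| = 43.69 / 40 = 1.0923
20 log₁₀(1.0923) = 0.77 dB

0.8 dB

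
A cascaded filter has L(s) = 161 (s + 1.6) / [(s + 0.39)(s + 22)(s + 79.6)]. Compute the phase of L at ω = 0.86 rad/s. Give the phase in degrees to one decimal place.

∠(j0.86 + 1.6) = arctan(0.86/1.6) = 28.26°
∠(j0.86 + 0.39) = arctan(0.86/0.39) = 65.61°
∠(j0.86 + 22) = arctan(0.86/22) = 2.24°
∠(j0.86 + 79.6) = arctan(0.86/79.6) = 0.62°
∠L(j0.86) = 28.26° − (65.61° + 2.24° + 0.62°) = -40.21°

-40.2°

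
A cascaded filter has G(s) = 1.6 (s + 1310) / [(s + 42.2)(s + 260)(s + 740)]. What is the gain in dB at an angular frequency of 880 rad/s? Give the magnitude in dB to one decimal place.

|j880 + 1310| = √(880² + 1310²) = 1578
|j880 + 42.2| = √(880² + 42.2²) = 881
|j880 + 260| = √(880² + 260²) = 917.6
|j880 + 740| = √(880² + 740²) = 1150
|G(j880)| = 1.6 × 1578 / (881 × 917.6 × 1150) = 2.7165e-06
20 log₁₀(2.7165e-06) = -111.32 dB

-111.3 dB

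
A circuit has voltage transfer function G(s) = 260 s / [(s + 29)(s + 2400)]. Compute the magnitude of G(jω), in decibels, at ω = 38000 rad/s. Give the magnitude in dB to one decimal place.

-43.3 dB

|j38000| = 3.8e+04
|j38000 + 29| = √(38000² + 29²) = 3.8e+04
|j38000 + 2400| = √(38000² + 2400²) = 3.808e+04
|G(j38000)| = 260 × 3.8e+04 / (3.8e+04 × 3.808e+04) = 0.0068285
20 log₁₀(0.0068285) = -43.31 dB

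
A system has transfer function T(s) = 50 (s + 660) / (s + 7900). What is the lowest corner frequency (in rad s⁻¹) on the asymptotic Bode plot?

660 rad s⁻¹

Break frequencies occur at each pole and zero magnitude: 660 rad s⁻¹, 7900 rad s⁻¹.
The lowest is 660 rad s⁻¹.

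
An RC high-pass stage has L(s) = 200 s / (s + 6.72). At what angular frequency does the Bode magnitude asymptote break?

6.72 rad/s

The single real pole at s = −6.72 gives a corner at ω = 6.72 rad/s.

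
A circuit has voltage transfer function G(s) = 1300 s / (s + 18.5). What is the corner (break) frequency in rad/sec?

18.5 rad/sec

The single real pole at s = −18.5 gives a corner at ω = 18.5 rad/sec.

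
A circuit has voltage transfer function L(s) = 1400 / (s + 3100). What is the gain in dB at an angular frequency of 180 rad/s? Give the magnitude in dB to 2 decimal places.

|j180 + 3100| = √(180² + 3100²) = 3105
|L(j180)| = 1400 / 3105 = 0.45085
20 log₁₀(0.45085) = -6.919 dB

-6.92 dB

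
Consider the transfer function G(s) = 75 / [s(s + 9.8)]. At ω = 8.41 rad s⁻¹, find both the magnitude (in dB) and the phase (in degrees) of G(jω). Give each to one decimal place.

|G| = -3.2 dB, ∠G = -130.6°

|j8.41 + 9.8| = √(8.41² + 9.8²) = 12.91
|j8.41| = 8.41
|G(j8.41)| = 75 / (12.91 × 8.41) = 0.69057
20 log₁₀(0.69057) = -3.22 dB
∠(j8.41 + 9.8) = arctan(8.41/9.8) = 40.63°
∠(j8.41) = 90.00°
∠G(j8.41) = − (40.63° + 90.00°) = -130.63°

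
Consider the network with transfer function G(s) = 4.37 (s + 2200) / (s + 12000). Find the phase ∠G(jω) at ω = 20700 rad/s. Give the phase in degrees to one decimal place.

24.0 deg

∠(j20700 + 2200) = arctan(20700/2200) = 83.93°
∠(j20700 + 12000) = arctan(20700/12000) = 59.90°
∠G(j20700) = 83.93° − 59.90° = 24.03°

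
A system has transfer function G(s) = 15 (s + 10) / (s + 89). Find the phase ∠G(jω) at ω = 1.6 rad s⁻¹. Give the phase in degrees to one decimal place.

8.1 deg

∠(j1.6 + 10) = arctan(1.6/10) = 9.09°
∠(j1.6 + 89) = arctan(1.6/89) = 1.03°
∠G(j1.6) = 9.09° − 1.03° = 8.06°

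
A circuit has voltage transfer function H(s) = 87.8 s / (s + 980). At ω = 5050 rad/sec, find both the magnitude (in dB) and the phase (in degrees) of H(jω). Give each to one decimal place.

|H| = 38.7 dB, ∠H = 11.0°

|j5050| = 5050
|j5050 + 980| = √(5050² + 980²) = 5144
|H(j5050)| = 87.8 × 5050 / 5144 = 86.192
20 log₁₀(86.192) = 38.71 dB
∠(j5050) = 90.00°
∠(j5050 + 980) = arctan(5050/980) = 79.02°
∠H(j5050) = 90.00° − 79.02° = 10.98°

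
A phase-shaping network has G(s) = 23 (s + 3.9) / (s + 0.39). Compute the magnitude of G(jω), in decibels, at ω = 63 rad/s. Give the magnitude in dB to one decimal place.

|j63 + 3.9| = √(63² + 3.9²) = 63.12
|j63 + 0.39| = √(63² + 0.39²) = 63
|G(j63)| = 23 × 63.12 / 63 = 23.044
20 log₁₀(23.044) = 27.25 dB

27.3 dB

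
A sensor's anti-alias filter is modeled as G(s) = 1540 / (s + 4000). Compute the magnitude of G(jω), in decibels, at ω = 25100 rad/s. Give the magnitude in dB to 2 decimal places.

-24.35 dB

|j25100 + 4000| = √(25100² + 4000²) = 2.542e+04
|G(j25100)| = 1540 / 2.542e+04 = 0.06059
20 log₁₀(0.06059) = -24.352 dB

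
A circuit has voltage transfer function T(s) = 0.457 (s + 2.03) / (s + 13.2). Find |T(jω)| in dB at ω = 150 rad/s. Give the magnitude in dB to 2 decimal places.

|j150 + 2.03| = √(150² + 2.03²) = 150
|j150 + 13.2| = √(150² + 13.2²) = 150.6
|T(j150)| = 0.457 × 150 / 150.6 = 0.45528
20 log₁₀(0.45528) = -6.834 dB

-6.83 dB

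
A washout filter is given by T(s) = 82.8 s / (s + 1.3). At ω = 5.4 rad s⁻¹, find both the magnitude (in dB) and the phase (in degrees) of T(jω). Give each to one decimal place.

|j5.4| = 5.4
|j5.4 + 1.3| = √(5.4² + 1.3²) = 5.554
|T(j5.4)| = 82.8 × 5.4 / 5.554 = 80.5
20 log₁₀(80.5) = 38.12 dB
∠(j5.4) = 90.00°
∠(j5.4 + 1.3) = arctan(5.4/1.3) = 76.46°
∠T(j5.4) = 90.00° − 76.46° = 13.54°

|T| = 38.1 dB, ∠T = 13.5°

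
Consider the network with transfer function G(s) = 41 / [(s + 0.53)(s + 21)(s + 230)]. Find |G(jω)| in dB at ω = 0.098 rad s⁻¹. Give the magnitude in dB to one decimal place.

|j0.098 + 0.53| = √(0.098² + 0.53²) = 0.539
|j0.098 + 21| = √(0.098² + 21²) = 21
|j0.098 + 230| = √(0.098² + 230²) = 230
|G(j0.098)| = 41 / (0.539 × 21 × 230) = 0.015749
20 log₁₀(0.015749) = -36.05 dB

-36.1 dB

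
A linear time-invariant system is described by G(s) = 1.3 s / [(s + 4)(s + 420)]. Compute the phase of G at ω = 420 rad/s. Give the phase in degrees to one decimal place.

-44.5°

∠(j420) = 90.00°
∠(j420 + 4) = arctan(420/4) = 89.45°
∠(j420 + 420) = arctan(420/420) = 45.00°
∠G(j420) = 90.00° − (89.45° + 45.00°) = -44.45°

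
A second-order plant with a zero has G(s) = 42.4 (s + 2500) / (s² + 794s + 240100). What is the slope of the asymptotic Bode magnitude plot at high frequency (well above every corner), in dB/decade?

-20 dB/decade

With 1 zero and 2 poles, the high-frequency asymptotic slope is 20 × (1 − 2) = -20 dB/decade.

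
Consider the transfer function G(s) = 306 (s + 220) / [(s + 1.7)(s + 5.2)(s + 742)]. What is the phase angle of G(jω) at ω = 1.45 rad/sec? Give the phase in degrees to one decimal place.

∠(j1.45 + 220) = arctan(1.45/220) = 0.38°
∠(j1.45 + 1.7) = arctan(1.45/1.7) = 40.46°
∠(j1.45 + 5.2) = arctan(1.45/5.2) = 15.58°
∠(j1.45 + 742) = arctan(1.45/742) = 0.11°
∠G(j1.45) = 0.38° − (40.46° + 15.58° + 0.11°) = -55.78°

-55.8°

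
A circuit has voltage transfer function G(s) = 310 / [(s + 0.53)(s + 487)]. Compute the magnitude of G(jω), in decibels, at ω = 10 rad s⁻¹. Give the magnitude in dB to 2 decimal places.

-23.94 dB

|j10 + 0.53| = √(10² + 0.53²) = 10.01
|j10 + 487| = √(10² + 487²) = 487.1
|G(j10)| = 310 / (10.01 × 487.1) = 0.063552
20 log₁₀(0.063552) = -23.937 dB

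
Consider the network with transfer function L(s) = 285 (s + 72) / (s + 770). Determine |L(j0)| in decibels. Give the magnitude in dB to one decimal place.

28.5 dB

L(0) = 285 × 72 / 770 = 26.649
20 log₁₀(26.649) = 28.51 dB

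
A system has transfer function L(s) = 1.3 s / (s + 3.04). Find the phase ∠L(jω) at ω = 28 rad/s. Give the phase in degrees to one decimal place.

6.2 deg

∠(j28) = 90.00°
∠(j28 + 3.04) = arctan(28/3.04) = 83.80°
∠L(j28) = 90.00° − 83.80° = 6.20°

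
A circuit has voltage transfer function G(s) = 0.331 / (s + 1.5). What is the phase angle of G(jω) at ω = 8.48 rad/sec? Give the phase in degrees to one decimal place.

∠(j8.48 + 1.5) = arctan(8.48/1.5) = 79.97°
∠G(j8.48) = −79.97° = -79.97°

-80.0°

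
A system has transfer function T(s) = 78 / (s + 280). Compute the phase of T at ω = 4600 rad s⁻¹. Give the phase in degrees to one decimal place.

-86.5 deg

∠(j4600 + 280) = arctan(4600/280) = 86.52°
∠T(j4600) = −86.52° = -86.52°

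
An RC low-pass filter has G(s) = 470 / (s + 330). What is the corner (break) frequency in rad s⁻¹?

The single real pole at s = −330 gives a corner at ω = 330 rad s⁻¹.

330 rad s⁻¹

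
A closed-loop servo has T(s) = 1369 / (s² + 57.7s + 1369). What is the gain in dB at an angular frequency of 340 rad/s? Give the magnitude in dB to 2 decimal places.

|(j340)² + 57.7(j340) + 1369| = |-1.1423e+05 + j19618| = 1.159e+05
|T(j340)| = 1369 / 1.159e+05 = 0.011812
20 log₁₀(0.011812) = -38.554 dB

-38.55 dB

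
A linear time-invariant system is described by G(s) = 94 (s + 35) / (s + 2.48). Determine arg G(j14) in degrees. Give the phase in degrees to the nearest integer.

-58 deg

∠(j14 + 35) = arctan(14/35) = 21.80°
∠(j14 + 2.48) = arctan(14/2.48) = 79.95°
∠G(j14) = 21.80° − 79.95° = -58.15°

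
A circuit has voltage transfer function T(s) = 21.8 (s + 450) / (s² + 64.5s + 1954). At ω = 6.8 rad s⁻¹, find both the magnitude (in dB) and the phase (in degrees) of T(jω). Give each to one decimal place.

|j6.8 + 450| = √(6.8² + 450²) = 450.1
|(j6.8)² + 64.5(j6.8) + 1954| = |1907.8 + j438.6| = 1958
|T(j6.8)| = 21.8 × 450.1 / 1958 = 5.012
20 log₁₀(5.012) = 14.00 dB
∠(j6.8 + 450) = arctan(6.8/450) = 0.87°
∠[(j6.8)² + 64.5(j6.8) + 1954] = ∠[1907.8 + j438.6] = 12.95°
∠T(j6.8) = 0.87° − 12.95° = -12.08°

|T| = 14.0 dB, ∠T = -12.1°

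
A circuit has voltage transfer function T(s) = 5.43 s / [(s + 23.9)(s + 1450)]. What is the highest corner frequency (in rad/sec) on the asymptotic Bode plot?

1450 rad/sec

Break frequencies occur at each pole and zero magnitude: 23.9 rad/sec, 1450 rad/sec.
The highest is 1450 rad/sec.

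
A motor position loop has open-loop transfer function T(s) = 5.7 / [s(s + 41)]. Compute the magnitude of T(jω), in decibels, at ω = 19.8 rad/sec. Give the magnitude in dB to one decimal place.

|j19.8 + 41| = √(19.8² + 41²) = 45.53
|j19.8| = 19.8
|T(j19.8)| = 5.7 / (45.53 × 19.8) = 0.0063227
20 log₁₀(0.0063227) = -43.98 dB

-44.0 dB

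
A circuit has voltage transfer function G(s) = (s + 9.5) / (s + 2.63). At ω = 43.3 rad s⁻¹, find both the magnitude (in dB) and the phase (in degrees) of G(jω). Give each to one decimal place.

|G| = 0.2 dB, ∠G = -8.9 deg

|j43.3 + 9.5| = √(43.3² + 9.5²) = 44.33
|j43.3 + 2.63| = √(43.3² + 2.63²) = 43.38
|G(j43.3)| = 1 × 44.33 / 43.38 = 1.0219
20 log₁₀(1.0219) = 0.19 dB
∠(j43.3 + 9.5) = arctan(43.3/9.5) = 77.63°
∠(j43.3 + 2.63) = arctan(43.3/2.63) = 86.52°
∠G(j43.3) = 77.63° − 86.52° = -8.90°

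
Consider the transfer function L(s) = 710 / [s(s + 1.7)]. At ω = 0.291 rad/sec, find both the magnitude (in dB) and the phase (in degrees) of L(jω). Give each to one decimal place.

|j0.291 + 1.7| = √(0.291² + 1.7²) = 1.725
|j0.291| = 0.291
|L(j0.291)| = 710 / (1.725 × 0.291) = 1414.6
20 log₁₀(1414.6) = 63.01 dB
∠(j0.291 + 1.7) = arctan(0.291/1.7) = 9.71°
∠(j0.291) = 90.00°
∠L(j0.291) = − (9.71° + 90.00°) = -99.71°

|L| = 63.0 dB, ∠L = -99.7°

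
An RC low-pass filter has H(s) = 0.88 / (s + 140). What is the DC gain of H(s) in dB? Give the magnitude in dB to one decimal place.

-44.0 dB

H(0) = 0.88 / 140 = 0.0062857
20 log₁₀(0.0062857) = -44.03 dB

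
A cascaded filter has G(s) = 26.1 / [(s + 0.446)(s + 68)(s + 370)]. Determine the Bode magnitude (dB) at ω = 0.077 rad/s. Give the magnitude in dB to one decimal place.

-52.8 dB

|j0.077 + 0.446| = √(0.077² + 0.446²) = 0.4526
|j0.077 + 68| = √(0.077² + 68²) = 68
|j0.077 + 370| = √(0.077² + 370²) = 370
|G(j0.077)| = 26.1 / (0.4526 × 68 × 370) = 0.002292
20 log₁₀(0.002292) = -52.80 dB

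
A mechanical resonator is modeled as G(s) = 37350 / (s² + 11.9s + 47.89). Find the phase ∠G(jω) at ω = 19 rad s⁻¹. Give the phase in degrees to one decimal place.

∠[(j19)² + 11.9(j19) + 47.89] = ∠[-313.11 + j226.1] = 144.17°
∠G(j19) = −144.17° = -144.17°

-144.2°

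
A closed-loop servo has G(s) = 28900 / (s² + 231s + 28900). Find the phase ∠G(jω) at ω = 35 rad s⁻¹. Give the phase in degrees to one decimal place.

∠[(j35)² + 231(j35) + 28900] = ∠[27675 + j8085] = 16.29°
∠G(j35) = −16.29° = -16.29°

-16.3°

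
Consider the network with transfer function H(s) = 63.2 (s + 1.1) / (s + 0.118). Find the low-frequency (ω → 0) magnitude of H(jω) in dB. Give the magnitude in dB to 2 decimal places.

55.40 dB

H(0) = 63.2 × 1.1 / 0.118 = 589.15
20 log₁₀(589.15) = 55.405 dB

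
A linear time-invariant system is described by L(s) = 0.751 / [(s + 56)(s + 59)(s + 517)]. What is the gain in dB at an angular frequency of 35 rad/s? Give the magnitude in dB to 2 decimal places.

|j35 + 56| = √(35² + 56²) = 66.04
|j35 + 59| = √(35² + 59²) = 68.6
|j35 + 517| = √(35² + 517²) = 518.2
|L(j35)| = 0.751 / (66.04 × 68.6 × 518.2) = 3.1992e-07
20 log₁₀(3.1992e-07) = -129.899 dB

-129.90 dB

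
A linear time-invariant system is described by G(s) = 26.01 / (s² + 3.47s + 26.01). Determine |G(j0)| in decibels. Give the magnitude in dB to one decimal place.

G(0) = 26.01 / 26.01 = 1
20 log₁₀(1) = 0.00 dB

0.0 dB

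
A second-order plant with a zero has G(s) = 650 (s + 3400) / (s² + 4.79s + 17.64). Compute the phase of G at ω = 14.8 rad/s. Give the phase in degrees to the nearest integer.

∠(j14.8 + 3400) = arctan(14.8/3400) = 0.25°
∠[(j14.8)² + 4.79(j14.8) + 17.64] = ∠[-201.4 + j70.892] = 160.61°
∠G(j14.8) = 0.25° − 160.61° = -160.36°

-160°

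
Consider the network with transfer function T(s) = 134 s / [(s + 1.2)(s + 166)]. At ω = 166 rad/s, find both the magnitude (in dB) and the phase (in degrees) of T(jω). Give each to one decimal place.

|T| = -4.9 dB, ∠T = -44.6°

|j166| = 166
|j166 + 1.2| = √(166² + 1.2²) = 166
|j166 + 166| = √(166² + 166²) = 234.8
|T(j166)| = 134 × 166 / (166 × 234.8) = 0.57078
20 log₁₀(0.57078) = -4.87 dB
∠(j166) = 90.00°
∠(j166 + 1.2) = arctan(166/1.2) = 89.59°
∠(j166 + 166) = arctan(166/166) = 45.00°
∠T(j166) = 90.00° − (89.59° + 45.00°) = -44.59°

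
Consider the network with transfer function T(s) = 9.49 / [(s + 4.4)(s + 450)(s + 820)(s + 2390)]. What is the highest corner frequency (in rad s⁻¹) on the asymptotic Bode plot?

2390 rad s⁻¹

Break frequencies occur at each pole and zero magnitude: 4.4 rad s⁻¹, 450 rad s⁻¹, 820 rad s⁻¹, 2390 rad s⁻¹.
The highest is 2390 rad s⁻¹.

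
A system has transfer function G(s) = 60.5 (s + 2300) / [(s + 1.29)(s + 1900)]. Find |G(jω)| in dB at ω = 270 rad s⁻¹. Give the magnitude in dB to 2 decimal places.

|j270 + 2300| = √(270² + 2300²) = 2316
|j270 + 1.29| = √(270² + 1.29²) = 270
|j270 + 1900| = √(270² + 1900²) = 1919
|G(j270)| = 60.5 × 2316 / (270 × 1919) = 0.27039
20 log₁₀(0.27039) = -11.360 dB

-11.36 dB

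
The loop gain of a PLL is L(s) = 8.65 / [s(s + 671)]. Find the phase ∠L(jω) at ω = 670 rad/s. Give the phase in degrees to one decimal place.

∠(j670 + 671) = arctan(670/671) = 44.96°
∠(j670) = 90.00°
∠L(j670) = − (44.96° + 90.00°) = -134.96°

-135.0°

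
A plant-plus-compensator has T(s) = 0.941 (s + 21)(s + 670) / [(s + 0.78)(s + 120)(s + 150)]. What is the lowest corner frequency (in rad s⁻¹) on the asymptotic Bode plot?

0.78 rad s⁻¹

Break frequencies occur at each pole and zero magnitude: 0.78 rad s⁻¹, 21 rad s⁻¹, 120 rad s⁻¹, 150 rad s⁻¹, 670 rad s⁻¹.
The lowest is 0.78 rad s⁻¹.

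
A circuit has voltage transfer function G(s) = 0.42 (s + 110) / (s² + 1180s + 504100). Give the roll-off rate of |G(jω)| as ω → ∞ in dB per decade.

-20 dB/decade

With 1 zero and 2 poles, the high-frequency asymptotic slope is 20 × (1 − 2) = -20 dB/decade.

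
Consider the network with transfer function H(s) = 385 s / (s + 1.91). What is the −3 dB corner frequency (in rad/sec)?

1.91 rad/sec

For a single-pole high-pass, the −3 dB point is at the pole: ω = 1.91 rad/sec.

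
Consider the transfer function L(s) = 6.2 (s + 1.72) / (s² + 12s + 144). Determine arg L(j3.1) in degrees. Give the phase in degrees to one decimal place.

∠(j3.1 + 1.72) = arctan(3.1/1.72) = 60.98°
∠[(j3.1)² + 12(j3.1) + 144] = ∠[134.39 + j37.2] = 15.47°
∠L(j3.1) = 60.98° − 15.47° = 45.50°

45.5 deg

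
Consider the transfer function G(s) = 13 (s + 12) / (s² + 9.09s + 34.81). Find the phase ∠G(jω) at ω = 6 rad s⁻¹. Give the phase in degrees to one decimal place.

∠(j6 + 12) = arctan(6/12) = 26.57°
∠[(j6)² + 9.09(j6) + 34.81] = ∠[-1.19 + j54.54] = 91.25°
∠G(j6) = 26.57° − 91.25° = -64.68°

-64.7°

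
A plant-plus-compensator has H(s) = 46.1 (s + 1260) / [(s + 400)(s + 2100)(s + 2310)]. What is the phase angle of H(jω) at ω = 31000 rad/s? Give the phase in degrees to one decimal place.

-173.5 deg

∠(j31000 + 1260) = arctan(31000/1260) = 87.67°
∠(j31000 + 400) = arctan(31000/400) = 89.26°
∠(j31000 + 2100) = arctan(31000/2100) = 86.12°
∠(j31000 + 2310) = arctan(31000/2310) = 85.74°
∠H(j31000) = 87.67° − (89.26° + 86.12° + 85.74°) = -173.45°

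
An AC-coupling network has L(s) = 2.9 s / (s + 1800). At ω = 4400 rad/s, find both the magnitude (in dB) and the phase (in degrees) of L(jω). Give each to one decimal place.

|j4400| = 4400
|j4400 + 1800| = √(4400² + 1800²) = 4754
|L(j4400)| = 2.9 × 4400 / 4754 = 2.6841
20 log₁₀(2.6841) = 8.58 dB
∠(j4400) = 90.00°
∠(j4400 + 1800) = arctan(4400/1800) = 67.75°
∠L(j4400) = 90.00° − 67.75° = 22.25°

|L| = 8.6 dB, ∠L = 22.2°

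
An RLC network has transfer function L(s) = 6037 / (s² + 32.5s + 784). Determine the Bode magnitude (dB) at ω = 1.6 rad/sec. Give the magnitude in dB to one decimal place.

|(j1.6)² + 32.5(j1.6) + 784| = |781.44 + j52| = 783.2
|L(j1.6)| = 6037 / 783.2 = 7.7084
20 log₁₀(7.7084) = 17.74 dB

17.7 dB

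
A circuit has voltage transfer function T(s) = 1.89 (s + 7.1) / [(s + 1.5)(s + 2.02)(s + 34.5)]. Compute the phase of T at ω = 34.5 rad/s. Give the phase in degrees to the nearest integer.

-141 deg

∠(j34.5 + 7.1) = arctan(34.5/7.1) = 78.37°
∠(j34.5 + 1.5) = arctan(34.5/1.5) = 87.51°
∠(j34.5 + 2.02) = arctan(34.5/2.02) = 86.65°
∠(j34.5 + 34.5) = arctan(34.5/34.5) = 45.00°
∠T(j34.5) = 78.37° − (87.51° + 86.65° + 45.00°) = -140.79°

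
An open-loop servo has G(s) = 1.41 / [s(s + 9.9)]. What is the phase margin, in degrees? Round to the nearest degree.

Gain crossover: |G(jω)| = 1 at ω ≈ 0.142 rad/s.
∠G(j0.142) = −90° − arctan(0.142/9.9) ≈ -90.82°
PM = 180° + (-90.82°) = 89.18°

89 deg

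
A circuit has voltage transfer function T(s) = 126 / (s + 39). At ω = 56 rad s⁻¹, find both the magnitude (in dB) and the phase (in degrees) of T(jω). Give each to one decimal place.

|T| = 5.3 dB, ∠T = -55.1°

|j56 + 39| = √(56² + 39²) = 68.24
|T(j56)| = 126 / 68.24 = 1.8464
20 log₁₀(1.8464) = 5.33 dB
∠(j56 + 39) = arctan(56/39) = 55.15°
∠T(j56) = −55.15° = -55.15°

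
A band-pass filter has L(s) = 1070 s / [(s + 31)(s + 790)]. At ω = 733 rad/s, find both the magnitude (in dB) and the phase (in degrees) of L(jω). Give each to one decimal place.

|L| = -0.1 dB, ∠L = -40.4°

|j733| = 733
|j733 + 31| = √(733² + 31²) = 733.7
|j733 + 790| = √(733² + 790²) = 1078
|L(j733)| = 1070 × 733 / (733.7 × 1078) = 0.99199
20 log₁₀(0.99199) = -0.07 dB
∠(j733) = 90.00°
∠(j733 + 31) = arctan(733/31) = 87.58°
∠(j733 + 790) = arctan(733/790) = 42.86°
∠L(j733) = 90.00° − (87.58° + 42.86°) = -40.43°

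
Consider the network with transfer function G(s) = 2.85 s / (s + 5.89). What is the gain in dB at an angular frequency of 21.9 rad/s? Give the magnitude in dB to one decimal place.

8.8 dB

|j21.9| = 21.9
|j21.9 + 5.89| = √(21.9² + 5.89²) = 22.68
|G(j21.9)| = 2.85 × 21.9 / 22.68 = 2.7522
20 log₁₀(2.7522) = 8.79 dB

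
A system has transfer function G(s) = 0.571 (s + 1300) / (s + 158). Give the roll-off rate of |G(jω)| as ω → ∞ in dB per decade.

0 dB/decade

With 1 zero and 1 pole, the high-frequency asymptotic slope is 20 × (1 − 1) = 0 dB/decade.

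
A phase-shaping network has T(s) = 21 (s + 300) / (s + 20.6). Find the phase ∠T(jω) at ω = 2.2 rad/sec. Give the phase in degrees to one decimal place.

-5.7°

∠(j2.2 + 300) = arctan(2.2/300) = 0.42°
∠(j2.2 + 20.6) = arctan(2.2/20.6) = 6.10°
∠T(j2.2) = 0.42° − 6.10° = -5.68°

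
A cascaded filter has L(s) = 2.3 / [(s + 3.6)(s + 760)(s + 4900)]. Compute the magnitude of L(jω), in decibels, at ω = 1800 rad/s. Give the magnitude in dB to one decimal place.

|j1800 + 3.6| = √(1800² + 3.6²) = 1800
|j1800 + 760| = √(1800² + 760²) = 1954
|j1800 + 4900| = √(1800² + 4900²) = 5220
|L(j1800)| = 2.3 / (1800 × 1954 × 5220) = 1.2528e-10
20 log₁₀(1.2528e-10) = -198.04 dB

-198.0 dB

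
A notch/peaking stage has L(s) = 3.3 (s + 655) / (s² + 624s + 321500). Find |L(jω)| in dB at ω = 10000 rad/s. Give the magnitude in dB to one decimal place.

|j10000 + 655| = √(10000² + 655²) = 1.002e+04
|(j10000)² + 624(j10000) + 321500| = |-9.9678e+07 + j6.24e+06| = 9.987e+07
|L(j10000)| = 3.3 × 1.002e+04 / 9.987e+07 = 0.00033113
20 log₁₀(0.00033113) = -69.60 dB

-69.6 dB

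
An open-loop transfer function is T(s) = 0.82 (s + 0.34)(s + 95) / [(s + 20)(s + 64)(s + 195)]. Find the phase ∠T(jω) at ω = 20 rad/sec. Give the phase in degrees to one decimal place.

32.7°

∠(j20 + 0.34) = arctan(20/0.34) = 89.03°
∠(j20 + 95) = arctan(20/95) = 11.89°
∠(j20 + 20) = arctan(20/20) = 45.00°
∠(j20 + 64) = arctan(20/64) = 17.35°
∠(j20 + 195) = arctan(20/195) = 5.86°
∠T(j20) = 89.03° + 11.89° − (45.00° + 17.35° + 5.86°) = 32.70°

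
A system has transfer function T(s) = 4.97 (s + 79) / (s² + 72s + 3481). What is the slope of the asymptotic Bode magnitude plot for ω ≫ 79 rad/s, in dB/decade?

With 1 zero and 2 poles, the high-frequency asymptotic slope is 20 × (1 − 2) = -20 dB/decade.

-20 dB/decade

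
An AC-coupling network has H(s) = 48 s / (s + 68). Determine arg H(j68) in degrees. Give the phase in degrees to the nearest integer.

45°

∠(j68) = 90.00°
∠(j68 + 68) = arctan(68/68) = 45.00°
∠H(j68) = 90.00° − 45.00° = 45.00°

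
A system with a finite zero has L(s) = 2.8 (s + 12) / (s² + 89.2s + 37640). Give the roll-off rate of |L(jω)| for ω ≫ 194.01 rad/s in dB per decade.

-20 dB/decade

With 1 zero and 2 poles, the high-frequency asymptotic slope is 20 × (1 − 2) = -20 dB/decade.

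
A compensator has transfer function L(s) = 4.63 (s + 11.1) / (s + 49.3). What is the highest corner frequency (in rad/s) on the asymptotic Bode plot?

49.3 rad/s

Break frequencies occur at each pole and zero magnitude: 11.1 rad/s, 49.3 rad/s.
The highest is 49.3 rad/s.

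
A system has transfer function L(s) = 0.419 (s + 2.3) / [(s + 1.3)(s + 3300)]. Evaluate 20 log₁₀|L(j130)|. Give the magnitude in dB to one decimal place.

-77.9 dB

|j130 + 2.3| = √(130² + 2.3²) = 130
|j130 + 1.3| = √(130² + 1.3²) = 130
|j130 + 3300| = √(130² + 3300²) = 3303
|L(j130)| = 0.419 × 130 / (130 × 3303) = 0.00012688
20 log₁₀(0.00012688) = -77.93 dB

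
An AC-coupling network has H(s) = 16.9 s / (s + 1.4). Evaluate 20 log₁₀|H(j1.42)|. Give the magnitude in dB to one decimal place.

21.6 dB

|j1.42| = 1.42
|j1.42 + 1.4| = √(1.42² + 1.4²) = 1.994
|H(j1.42)| = 16.9 × 1.42 / 1.994 = 12.035
20 log₁₀(12.035) = 21.61 dB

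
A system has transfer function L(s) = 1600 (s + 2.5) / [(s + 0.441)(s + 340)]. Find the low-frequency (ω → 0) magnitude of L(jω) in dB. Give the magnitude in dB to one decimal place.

28.5 dB

L(0) = 1600 × 2.5 / (0.441 × 340) = 26.677
20 log₁₀(26.677) = 28.52 dB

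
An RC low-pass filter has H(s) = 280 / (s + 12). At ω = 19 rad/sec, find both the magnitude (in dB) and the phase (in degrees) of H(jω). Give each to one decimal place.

|j19 + 12| = √(19² + 12²) = 22.47
|H(j19)| = 280 / 22.47 = 12.46
20 log₁₀(12.46) = 21.91 dB
∠(j19 + 12) = arctan(19/12) = 57.72°
∠H(j19) = −57.72° = -57.72°

|H| = 21.9 dB, ∠H = -57.7°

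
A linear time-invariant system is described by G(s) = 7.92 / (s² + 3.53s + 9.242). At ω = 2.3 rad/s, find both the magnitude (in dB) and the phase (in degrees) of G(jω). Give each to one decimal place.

|G| = -1.1 dB, ∠G = -64.0°

|(j2.3)² + 3.53(j2.3) + 9.242| = |3.952 + j8.119| = 9.03
|G(j2.3)| = 7.92 / 9.03 = 0.8771
20 log₁₀(0.8771) = -1.14 dB
∠[(j2.3)² + 3.53(j2.3) + 9.242] = ∠[3.952 + j8.119] = 64.05°
∠G(j2.3) = −64.05° = -64.05°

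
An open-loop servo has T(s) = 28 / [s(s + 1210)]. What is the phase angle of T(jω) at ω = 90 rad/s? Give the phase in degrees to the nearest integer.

∠(j90 + 1210) = arctan(90/1210) = 4.25°
∠(j90) = 90.00°
∠T(j90) = − (4.25° + 90.00°) = -94.25°

-94 deg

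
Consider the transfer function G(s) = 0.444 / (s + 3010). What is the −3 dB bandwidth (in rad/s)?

For a single-pole low-pass, the −3 dB point is at the pole: ω = 3010 rad/s.

3010 rad/s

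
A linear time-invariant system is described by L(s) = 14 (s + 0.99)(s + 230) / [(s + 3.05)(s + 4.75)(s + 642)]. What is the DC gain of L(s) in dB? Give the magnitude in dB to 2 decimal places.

-9.30 dB

L(0) = 14 × 0.99 × 230 / (3.05 × 4.75 × 642) = 0.34274
20 log₁₀(0.34274) = -9.301 dB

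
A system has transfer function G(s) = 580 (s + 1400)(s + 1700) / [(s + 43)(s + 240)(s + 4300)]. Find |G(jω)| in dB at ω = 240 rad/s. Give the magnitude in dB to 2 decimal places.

11.97 dB

|j240 + 1400| = √(240² + 1400²) = 1420
|j240 + 1700| = √(240² + 1700²) = 1717
|j240 + 43| = √(240² + 43²) = 243.8
|j240 + 240| = √(240² + 240²) = 339.4
|j240 + 4300| = √(240² + 4300²) = 4307
|G(j240)| = 580 × 1420 × 1717 / (243.8 × 339.4 × 4307) = 3.9686
20 log₁₀(3.9686) = 11.973 dB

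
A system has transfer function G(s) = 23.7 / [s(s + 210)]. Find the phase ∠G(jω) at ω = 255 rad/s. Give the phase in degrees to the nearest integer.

∠(j255 + 210) = arctan(255/210) = 50.53°
∠(j255) = 90.00°
∠G(j255) = − (50.53° + 90.00°) = -140.53°

-141°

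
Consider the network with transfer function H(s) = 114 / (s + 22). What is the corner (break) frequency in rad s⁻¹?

The single real pole at s = −22 gives a corner at ω = 22 rad s⁻¹.

22 rad s⁻¹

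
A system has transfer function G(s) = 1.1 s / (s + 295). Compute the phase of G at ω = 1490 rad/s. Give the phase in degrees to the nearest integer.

∠(j1490) = 90.00°
∠(j1490 + 295) = arctan(1490/295) = 78.80°
∠G(j1490) = 90.00° − 78.80° = 11.20°

11°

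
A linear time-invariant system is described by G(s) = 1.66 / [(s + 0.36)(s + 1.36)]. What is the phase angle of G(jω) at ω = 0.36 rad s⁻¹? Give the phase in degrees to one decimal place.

-59.8 deg

∠(j0.36 + 0.36) = arctan(0.36/0.36) = 45.00°
∠(j0.36 + 1.36) = arctan(0.36/1.36) = 14.83°
∠G(j0.36) = − (45.00° + 14.83°) = -59.83°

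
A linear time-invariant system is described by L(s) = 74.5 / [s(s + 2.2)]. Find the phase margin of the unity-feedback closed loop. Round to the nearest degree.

15°

Gain crossover: |L(jω)| = 1 at ω ≈ 8.49 rad s⁻¹.
∠L(j8.49) = −90° − arctan(8.49/2.2) ≈ -165.48°
PM = 180° + (-165.48°) = 14.52°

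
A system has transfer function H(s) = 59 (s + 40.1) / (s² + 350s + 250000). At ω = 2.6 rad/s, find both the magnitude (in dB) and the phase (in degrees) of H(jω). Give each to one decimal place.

|j2.6 + 40.1| = √(2.6² + 40.1²) = 40.18
|(j2.6)² + 350(j2.6) + 250000| = |2.4999e+05 + j910| = 2.5e+05
|H(j2.6)| = 59 × 40.18 / 2.5e+05 = 0.0094837
20 log₁₀(0.0094837) = -40.46 dB
∠(j2.6 + 40.1) = arctan(2.6/40.1) = 3.71°
∠[(j2.6)² + 350(j2.6) + 250000] = ∠[2.4999e+05 + j910] = 0.21°
∠H(j2.6) = 3.71° − 0.21° = 3.50°

|H| = -40.5 dB, ∠H = 3.5°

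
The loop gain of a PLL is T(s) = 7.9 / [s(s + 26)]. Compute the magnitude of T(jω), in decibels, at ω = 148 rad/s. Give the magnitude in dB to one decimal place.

-69.0 dB

|j148 + 26| = √(148² + 26²) = 150.3
|j148| = 148
|T(j148)| = 7.9 / (150.3 × 148) = 0.00035522
20 log₁₀(0.00035522) = -68.99 dB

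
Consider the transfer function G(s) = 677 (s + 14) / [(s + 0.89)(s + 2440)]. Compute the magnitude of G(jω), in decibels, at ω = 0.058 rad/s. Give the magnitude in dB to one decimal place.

12.8 dB

|j0.058 + 14| = √(0.058² + 14²) = 14
|j0.058 + 0.89| = √(0.058² + 0.89²) = 0.8919
|j0.058 + 2440| = √(0.058² + 2440²) = 2440
|G(j0.058)| = 677 × 14 / (0.8919 × 2440) = 4.3553
20 log₁₀(4.3553) = 12.78 dB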